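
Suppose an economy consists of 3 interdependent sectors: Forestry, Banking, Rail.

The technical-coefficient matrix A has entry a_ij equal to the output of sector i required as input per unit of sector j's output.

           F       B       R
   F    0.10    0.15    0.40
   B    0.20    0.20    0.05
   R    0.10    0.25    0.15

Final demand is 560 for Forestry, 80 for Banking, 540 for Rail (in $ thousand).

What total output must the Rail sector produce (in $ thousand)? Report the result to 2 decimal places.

I − A =
  [   0.90    -0.15    -0.40]
  [  -0.20     0.80    -0.05]
  [  -0.10    -0.25     0.85]
Cofactors of I−A, C_ij = (−1)^(i+j)·(minor ij) (rows/columns in the sector order above):
  C_11 = (0.80)(0.85) − (-0.05)(-0.25) = 0.6675
  C_12 = −[(-0.20)(0.85) − (-0.05)(-0.10)] = 0.1750
  C_13 = (-0.20)(-0.25) − (0.80)(-0.10) = 0.1300
  C_21 = −[(-0.15)(0.85) − (-0.40)(-0.25)] = 0.2275
  C_22 = (0.90)(0.85) − (-0.40)(-0.10) = 0.7250
  C_23 = −[(0.90)(-0.25) − (-0.15)(-0.10)] = 0.2400
  C_31 = (-0.15)(-0.05) − (-0.40)(0.80) = 0.3275
  C_32 = −[(0.90)(-0.05) − (-0.40)(-0.20)] = 0.1250
  C_33 = (0.90)(0.80) − (-0.15)(-0.20) = 0.6900
det(I−A) = Σ_j (I−A)_1j·C_1j = (0.90)(0.6675) + (-0.15)(0.1750) + (-0.40)(0.1300) = 0.5225
adj(I−A) = Cᵀ =
  [ 0.6675   0.2275   0.3275]
  [ 0.1750   0.7250   0.1250]
  [ 0.1300   0.2400   0.6900]
(I − A)⁻¹ = adj(I−A) / det(I−A) ≈
  [   1.2775     0.4354     0.6268]
  [   0.3349     1.3876     0.2392]
  [   0.2488     0.4593     1.3206]
x = (I − A)⁻¹ d = adj(I−A)·d / det(I−A), with det(I−A) = 0.5225:
  x_F = (0.6675·560 + 0.2275·80 + 0.3275·540) / 0.5225 = 568.85 / 0.5225 ≈ 1088.71
  x_B = (0.1750·560 + 0.7250·80 + 0.1250·540) / 0.5225 = 223.50 / 0.5225 ≈ 427.75
  x_R = (0.1300·560 + 0.2400·80 + 0.6900·540) / 0.5225 = 464.60 / 0.5225 ≈ 889.19

x_R = 889.19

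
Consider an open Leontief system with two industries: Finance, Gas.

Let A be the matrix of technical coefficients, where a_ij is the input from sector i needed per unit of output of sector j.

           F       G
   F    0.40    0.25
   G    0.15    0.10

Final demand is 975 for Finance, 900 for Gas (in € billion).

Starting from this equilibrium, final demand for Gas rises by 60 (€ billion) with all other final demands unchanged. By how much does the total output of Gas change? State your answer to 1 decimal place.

Δx_G = 71.6

I − A =
  [   0.60    -0.25]
  [  -0.15     0.90]
det(I−A) = (0.60)(0.90) − (-0.25)(-0.15) = 0.5025
adj(I−A) = [[0.90, 0.25], [0.15, 0.60]]
(I − A)⁻¹ = adj(I−A) / det(I−A) ≈
  [   1.7910     0.4975]
  [   0.2985     1.1940]
Δx = (I − A)⁻¹ Δd with Δd having +60 in the Gas component and 0 elsewhere.
So Δx_G = L_GG · (+60), where L_GG = adj(I−A)_GG / det(I−A) = 0.60 / 0.5025.
Δx_G = 0.60 × (+60) / 0.5025 = 36.00 / 0.5025 ≈ 71.6.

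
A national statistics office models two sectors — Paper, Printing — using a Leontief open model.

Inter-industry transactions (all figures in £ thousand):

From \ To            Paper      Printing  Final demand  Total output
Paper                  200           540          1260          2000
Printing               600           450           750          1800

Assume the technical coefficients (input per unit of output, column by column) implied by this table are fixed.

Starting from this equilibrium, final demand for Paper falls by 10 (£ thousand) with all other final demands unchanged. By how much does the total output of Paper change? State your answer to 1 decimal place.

Δx_1 = -12.8

Technical coefficients a_ij = z_ij / X_j:
  a_11 = 200/2000 = 0.10, a_21 = 600/2000 = 0.30
  a_12 = 540/1800 = 0.30, a_22 = 450/1800 = 0.25
I − A =
  [   0.90    -0.30]
  [  -0.30     0.75]
det(I−A) = (0.90)(0.75) − (-0.30)(-0.30) = 0.5850
adj(I−A) = [[0.75, 0.30], [0.30, 0.90]]
(I − A)⁻¹ = adj(I−A) / det(I−A) ≈
  [   1.2821     0.5128]
  [   0.5128     1.5385]
Δx = (I − A)⁻¹ Δd with Δd having -10 in the Paper component and 0 elsewhere.
So Δx_1 = L_11 · (-10), where L_11 = adj(I−A)_11 / det(I−A) = 0.75 / 0.5850.
Δx_1 = 0.75 × (-10) / 0.5850 = -7.50 / 0.5850 ≈ -12.8.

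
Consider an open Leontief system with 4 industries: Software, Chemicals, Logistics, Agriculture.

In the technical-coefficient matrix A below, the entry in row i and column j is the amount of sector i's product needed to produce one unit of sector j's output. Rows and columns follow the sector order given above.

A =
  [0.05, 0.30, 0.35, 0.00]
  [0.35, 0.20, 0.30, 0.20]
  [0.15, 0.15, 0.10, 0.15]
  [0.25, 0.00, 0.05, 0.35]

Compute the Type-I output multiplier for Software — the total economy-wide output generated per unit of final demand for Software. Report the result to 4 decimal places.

I − A =
  [   0.95    -0.30    -0.35     0.00]
  [  -0.35     0.80    -0.30    -0.20]
  [  -0.15    -0.15     0.90    -0.15]
  [  -0.25     0.00    -0.05     0.65]
Compute the cofactors C_ij = (−1)^(i+j)·(3×3 minor ij) of I−A; the adjugate is their transpose:
adj(I−A) = Cᵀ =
  [ 0.431250   0.207375   0.243500   0.120000]
  [ 0.289125   0.501375   0.291875   0.221625]
  [ 0.149625   0.133125   0.410750   0.135750]
  [ 0.177375   0.090000   0.125250   0.472875]
det(I−A) = Σ_j (I−A)_1j·C_1j = (0.95)(0.431250) + (-0.30)(0.289125) + (-0.35)(0.149625) + (0.00)(0.177375) = 0.27058125
(I − A)⁻¹ = adj(I−A) / det(I−A) ≈
  [   1.59379     0.76641     0.89991     0.44349]
  [   1.06853     1.85296     1.07870     0.81907]
  [   0.55298     0.49200     1.51803     0.50170]
  [   0.65553     0.33262     0.46289     1.74763]
The output multiplier for sector j is the column-j sum of the Leontief inverse (I − A)⁻¹ = adj(I−A) / det(I−A).
Column S of adj(I−A): (0.431250, 0.289125, 0.149625, 0.177375); det(I−A) = 0.27058125.
m_S = (0.431250 + 0.289125 + 0.149625 + 0.177375) / 0.27058125 = 1.047375 / 0.27058125 ≈ 3.8708.

m_S = 3.8708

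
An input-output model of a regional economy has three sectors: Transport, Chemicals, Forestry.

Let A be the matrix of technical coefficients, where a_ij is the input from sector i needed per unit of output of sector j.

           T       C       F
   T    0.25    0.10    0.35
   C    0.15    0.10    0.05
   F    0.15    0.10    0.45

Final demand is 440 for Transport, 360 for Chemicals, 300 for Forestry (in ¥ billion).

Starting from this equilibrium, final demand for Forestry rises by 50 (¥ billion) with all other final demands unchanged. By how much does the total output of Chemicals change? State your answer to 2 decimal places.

I − A =
  [   0.75    -0.10    -0.35]
  [  -0.15     0.90    -0.05]
  [  -0.15    -0.10     0.55]
Cofactors of I−A, C_ij = (−1)^(i+j)·(minor ij) (rows/columns in the sector order above):
  C_11 = (0.90)(0.55) − (-0.05)(-0.10) = 0.4900
  C_12 = −[(-0.15)(0.55) − (-0.05)(-0.15)] = 0.0900
  C_13 = (-0.15)(-0.10) − (0.90)(-0.15) = 0.1500
  C_21 = −[(-0.10)(0.55) − (-0.35)(-0.10)] = 0.0900
  C_22 = (0.75)(0.55) − (-0.35)(-0.15) = 0.3600
  C_23 = −[(0.75)(-0.10) − (-0.10)(-0.15)] = 0.0900
  C_31 = (-0.10)(-0.05) − (-0.35)(0.90) = 0.3200
  C_32 = −[(0.75)(-0.05) − (-0.35)(-0.15)] = 0.0900
  C_33 = (0.75)(0.90) − (-0.10)(-0.15) = 0.6600
det(I−A) = Σ_j (I−A)_1j·C_1j = (0.75)(0.4900) + (-0.10)(0.0900) + (-0.35)(0.1500) = 0.3060
adj(I−A) = Cᵀ =
  [ 0.4900   0.0900   0.3200]
  [ 0.0900   0.3600   0.0900]
  [ 0.1500   0.0900   0.6600]
(I − A)⁻¹ = adj(I−A) / det(I−A) ≈
  [   1.6013     0.2941     1.0458]
  [   0.2941     1.1765     0.2941]
  [   0.4902     0.2941     2.1569]
Δx = (I − A)⁻¹ Δd with Δd having +50 in the Forestry component and 0 elsewhere.
So Δx_C = L_CF · (+50), where L_CF = adj(I−A)_CF / det(I−A) = 0.0900 / 0.3060.
Δx_C = 0.0900 × (+50) / 0.3060 = 4.50 / 0.3060 ≈ 14.71.

Δx_C = 14.71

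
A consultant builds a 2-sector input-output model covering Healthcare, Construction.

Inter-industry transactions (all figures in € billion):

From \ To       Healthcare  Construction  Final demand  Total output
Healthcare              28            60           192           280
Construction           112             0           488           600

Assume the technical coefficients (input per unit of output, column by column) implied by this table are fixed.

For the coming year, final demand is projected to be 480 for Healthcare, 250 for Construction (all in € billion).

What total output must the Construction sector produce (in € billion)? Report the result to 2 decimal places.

x_C = 484.88

Technical coefficients a_ij = z_ij / X_j:
  a_HH = 28/280 = 0.10, a_CH = 112/280 = 0.40
  a_HC = 60/600 = 0.10, a_CC = 0/600 = 0.00
I − A =
  [   0.90    -0.10]
  [  -0.40     1.00]
det(I−A) = (0.90)(1.00) − (-0.10)(-0.40) = 0.8600
adj(I−A) = [[1.00, 0.10], [0.40, 0.90]]
(I − A)⁻¹ = adj(I−A) / det(I−A) ≈
  [   1.1628     0.1163]
  [   0.4651     1.0465]
x = (I − A)⁻¹ d = adj(I−A)·d / det(I−A), with det(I−A) = 0.8600:
  x_H = (1.00·480 + 0.10·250) / 0.8600 = 505.00 / 0.8600 ≈ 587.21
  x_C = (0.40·480 + 0.90·250) / 0.8600 = 417.00 / 0.8600 ≈ 484.88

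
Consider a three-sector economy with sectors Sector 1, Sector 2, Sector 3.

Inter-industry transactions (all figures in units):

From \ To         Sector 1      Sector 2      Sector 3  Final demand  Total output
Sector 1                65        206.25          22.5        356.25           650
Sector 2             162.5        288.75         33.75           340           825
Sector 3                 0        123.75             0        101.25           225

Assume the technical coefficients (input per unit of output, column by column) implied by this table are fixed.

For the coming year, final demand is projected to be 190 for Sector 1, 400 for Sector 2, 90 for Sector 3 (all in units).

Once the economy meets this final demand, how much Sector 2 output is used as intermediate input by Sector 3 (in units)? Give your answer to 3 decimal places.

Technical coefficients a_ij = z_ij / X_j:
  a_11 = 65/650 = 0.10, a_21 = 162.5/650 = 0.25, a_31 = 0/650 = 0.00
  a_12 = 206.25/825 = 0.25, a_22 = 288.75/825 = 0.35, a_32 = 123.75/825 = 0.15
  a_13 = 22.5/225 = 0.10, a_23 = 33.75/225 = 0.15, a_33 = 0/225 = 0.00
I − A =
  [   0.90    -0.25    -0.10]
  [  -0.25     0.65    -0.15]
  [   0.00    -0.15     1.00]
Cofactors of I−A, C_ij = (−1)^(i+j)·(minor ij) (rows/columns in the sector order above):
  C_11 = (0.65)(1.00) − (-0.15)(-0.15) = 0.6275
  C_12 = −[(-0.25)(1.00) − (-0.15)(0.00)] = 0.2500
  C_13 = (-0.25)(-0.15) − (0.65)(0.00) = 0.0375
  C_21 = −[(-0.25)(1.00) − (-0.10)(-0.15)] = 0.2650
  C_22 = (0.90)(1.00) − (-0.10)(0.00) = 0.9000
  C_23 = −[(0.90)(-0.15) − (-0.25)(0.00)] = 0.1350
  C_31 = (-0.25)(-0.15) − (-0.10)(0.65) = 0.1025
  C_32 = −[(0.90)(-0.15) − (-0.10)(-0.25)] = 0.1600
  C_33 = (0.90)(0.65) − (-0.25)(-0.25) = 0.5225
det(I−A) = Σ_j (I−A)_1j·C_1j = (0.90)(0.6275) + (-0.25)(0.2500) + (-0.10)(0.0375) = 0.4985
adj(I−A) = Cᵀ =
  [ 0.6275   0.2650   0.1025]
  [ 0.2500   0.9000   0.1600]
  [ 0.0375   0.1350   0.5225]
(I − A)⁻¹ = adj(I−A) / det(I−A) ≈
  [   1.2588     0.5316     0.2056]
  [   0.5015     1.8054     0.3210]
  [   0.0752     0.2708     1.0481]
First solve x = (I − A)⁻¹ d = adj(I−A)·d / det(I−A); in particular x_3 = (0.0375·190 + 0.1350·400 + 0.5225·90) / 0.4985 = 108.15 / 0.4985 ≈ 216.95085.
Intermediate flow from 2 to 3: z_23 = a_23 · x_3 = 0.15 × 108.15 / 0.4985 = 16.2225 / 0.4985 ≈ 32.543.

z_23 = 32.543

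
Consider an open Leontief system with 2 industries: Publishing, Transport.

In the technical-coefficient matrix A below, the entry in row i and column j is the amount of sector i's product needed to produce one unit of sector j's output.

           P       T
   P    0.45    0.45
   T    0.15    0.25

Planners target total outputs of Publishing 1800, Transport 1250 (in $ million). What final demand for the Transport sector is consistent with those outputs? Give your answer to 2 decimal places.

I − A =
  [   0.55    -0.45]
  [  -0.15     0.75]
d = (I − A) x:
  d_P = (+0.55)·1800 + (-0.45)·1250 = 427.50
  d_T = (-0.15)·1800 + (+0.75)·1250 = 667.50

d_T = 667.50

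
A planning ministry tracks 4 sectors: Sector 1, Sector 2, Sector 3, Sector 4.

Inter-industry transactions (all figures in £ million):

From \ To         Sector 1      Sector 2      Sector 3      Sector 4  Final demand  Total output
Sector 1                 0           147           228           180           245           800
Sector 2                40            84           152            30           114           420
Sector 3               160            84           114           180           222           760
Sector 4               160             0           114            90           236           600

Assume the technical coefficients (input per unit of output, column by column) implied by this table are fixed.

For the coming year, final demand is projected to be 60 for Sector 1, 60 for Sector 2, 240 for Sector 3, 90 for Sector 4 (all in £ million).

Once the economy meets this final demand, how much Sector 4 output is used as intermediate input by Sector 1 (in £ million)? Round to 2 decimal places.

z_41 = 79.85

Technical coefficients a_ij = z_ij / X_j:
  a_11 = 0/800 = 0.00, a_21 = 40/800 = 0.05, a_31 = 160/800 = 0.20, a_41 = 160/800 = 0.20
  a_12 = 147/420 = 0.35, a_22 = 84/420 = 0.20, a_32 = 84/420 = 0.20, a_42 = 0/420 = 0.00
  a_13 = 228/760 = 0.30, a_23 = 152/760 = 0.20, a_33 = 114/760 = 0.15, a_43 = 114/760 = 0.15
  a_14 = 180/600 = 0.30, a_24 = 30/600 = 0.05, a_34 = 180/600 = 0.30, a_44 = 90/600 = 0.15
I − A =
  [   1.00    -0.35    -0.30    -0.30]
  [  -0.05     0.80    -0.20    -0.05]
  [  -0.20    -0.20     0.85    -0.30]
  [  -0.20     0.00    -0.15     0.85]
Compute the cofactors C_ij = (−1)^(i+j)·(3×3 minor ij) of I−A; the adjugate is their transpose:
adj(I−A) = Cᵀ =
  [ 0.506500   0.297125   0.302125   0.302875]
  [ 0.089875   0.548500   0.183500   0.128750]
  [ 0.194500   0.238500   0.613625   0.299250]
  [ 0.153500   0.112000   0.179375   0.560125]
det(I−A) = Σ_j (I−A)_1j·C_1j = (1.00)(0.506500) + (-0.35)(0.089875) + (-0.30)(0.194500) + (-0.30)(0.153500) = 0.37064375
(I − A)⁻¹ = adj(I−A) / det(I−A) ≈
  [   1.3665     0.8016     0.8151     0.8172]
  [   0.2425     1.4799     0.4951     0.3474]
  [   0.5248     0.6435     1.6556     0.8074]
  [   0.4141     0.3022     0.4840     1.5112]
First solve x = (I − A)⁻¹ d = adj(I−A)·d / det(I−A); in particular x_1 = (0.506500·60 + 0.297125·60 + 0.302125·240 + 0.302875·90) / 0.37064375 = 147.98625 / 0.37064375 ≈ 399.2682.
Intermediate flow from 4 to 1: z_41 = a_41 · x_1 = 0.20 × 147.98625 / 0.37064375 = 29.59725 / 0.37064375 ≈ 79.85.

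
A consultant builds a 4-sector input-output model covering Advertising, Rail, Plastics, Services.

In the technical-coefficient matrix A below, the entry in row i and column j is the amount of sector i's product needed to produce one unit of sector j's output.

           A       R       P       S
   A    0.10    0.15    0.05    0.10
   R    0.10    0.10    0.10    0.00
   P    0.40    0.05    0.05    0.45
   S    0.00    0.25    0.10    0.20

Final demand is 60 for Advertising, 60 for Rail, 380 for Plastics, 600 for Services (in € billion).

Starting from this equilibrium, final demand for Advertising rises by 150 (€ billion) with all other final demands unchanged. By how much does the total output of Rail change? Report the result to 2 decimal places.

Δx_R = 29.42

I − A =
  [   0.90    -0.15    -0.05    -0.10]
  [  -0.10     0.90    -0.10     0.00]
  [  -0.40    -0.05     0.95    -0.45]
  [   0.00    -0.25    -0.10     0.80]
Compute the cofactors C_ij = (−1)^(i+j)·(3×3 minor ij) of I−A; the adjugate is their transpose:
adj(I−A) = Cᵀ =
  [ 0.628250   0.139125   0.059500   0.112000]
  [ 0.103500   0.623500   0.077000   0.056250]
  [ 0.303250   0.195250   0.633500   0.394250]
  [ 0.070250   0.219250   0.103250   0.726500]
det(I−A) = Σ_j (I−A)_1j·C_1j = (0.90)(0.628250) + (-0.15)(0.103500) + (-0.05)(0.303250) + (-0.10)(0.070250) = 0.5277125
(I − A)⁻¹ = adj(I−A) / det(I−A) ≈
  [   1.1905     0.2636     0.1128     0.2122]
  [   0.1961     1.1815     0.1459     0.1066]
  [   0.5747     0.3700     1.2005     0.7471]
  [   0.1331     0.4155     0.1957     1.3767]
Δx = (I − A)⁻¹ Δd with Δd having +150 in the Advertising component and 0 elsewhere.
So Δx_R = L_RA · (+150), where L_RA = adj(I−A)_RA / det(I−A) = 0.103500 / 0.5277125.
Δx_R = 0.103500 × (+150) / 0.5277125 = 15.525 / 0.5277125 ≈ 29.42.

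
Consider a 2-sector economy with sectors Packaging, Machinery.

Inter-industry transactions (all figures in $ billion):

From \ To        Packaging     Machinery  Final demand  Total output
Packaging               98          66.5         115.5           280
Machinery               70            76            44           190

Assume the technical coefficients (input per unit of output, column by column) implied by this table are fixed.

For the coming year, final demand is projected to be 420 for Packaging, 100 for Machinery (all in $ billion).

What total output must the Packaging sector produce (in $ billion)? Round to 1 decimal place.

x_P = 948.8

Technical coefficients a_ij = z_ij / X_j:
  a_PP = 98/280 = 0.35, a_MP = 70/280 = 0.25
  a_PM = 66.5/190 = 0.35, a_MM = 76/190 = 0.40
I − A =
  [   0.65    -0.35]
  [  -0.25     0.60]
det(I−A) = (0.65)(0.60) − (-0.35)(-0.25) = 0.3025
adj(I−A) = [[0.60, 0.35], [0.25, 0.65]]
(I − A)⁻¹ = adj(I−A) / det(I−A) ≈
  [   1.9835     1.1570]
  [   0.8264     2.1488]
x = (I − A)⁻¹ d = adj(I−A)·d / det(I−A), with det(I−A) = 0.3025:
  x_P = (0.60·420 + 0.35·100) / 0.3025 = 287.00 / 0.3025 ≈ 948.8
  x_M = (0.25·420 + 0.65·100) / 0.3025 = 170.00 / 0.3025 ≈ 562.0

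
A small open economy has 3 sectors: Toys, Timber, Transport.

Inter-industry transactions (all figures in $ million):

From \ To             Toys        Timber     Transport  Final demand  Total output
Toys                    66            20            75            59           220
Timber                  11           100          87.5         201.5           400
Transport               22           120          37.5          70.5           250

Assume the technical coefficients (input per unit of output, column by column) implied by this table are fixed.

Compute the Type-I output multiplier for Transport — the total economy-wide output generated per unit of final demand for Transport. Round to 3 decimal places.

Technical coefficients a_ij = z_ij / X_j:
  a_11 = 66/220 = 0.30, a_21 = 11/220 = 0.05, a_31 = 22/220 = 0.10
  a_12 = 20/400 = 0.05, a_22 = 100/400 = 0.25, a_32 = 120/400 = 0.30
  a_13 = 75/250 = 0.30, a_23 = 87.5/250 = 0.35, a_33 = 37.5/250 = 0.15
I − A =
  [   0.70    -0.05    -0.30]
  [  -0.05     0.75    -0.35]
  [  -0.10    -0.30     0.85]
Cofactors of I−A, C_ij = (−1)^(i+j)·(minor ij) (rows/columns in the sector order above):
  C_11 = (0.75)(0.85) − (-0.35)(-0.30) = 0.5325
  C_12 = −[(-0.05)(0.85) − (-0.35)(-0.10)] = 0.0775
  C_13 = (-0.05)(-0.30) − (0.75)(-0.10) = 0.0900
  C_21 = −[(-0.05)(0.85) − (-0.30)(-0.30)] = 0.1325
  C_22 = (0.70)(0.85) − (-0.30)(-0.10) = 0.5650
  C_23 = −[(0.70)(-0.30) − (-0.05)(-0.10)] = 0.2150
  C_31 = (-0.05)(-0.35) − (-0.30)(0.75) = 0.2425
  C_32 = −[(0.70)(-0.35) − (-0.30)(-0.05)] = 0.2600
  C_33 = (0.70)(0.75) − (-0.05)(-0.05) = 0.5225
det(I−A) = Σ_j (I−A)_1j·C_1j = (0.70)(0.5325) + (-0.05)(0.0775) + (-0.30)(0.0900) = 0.341875
adj(I−A) = Cᵀ =
  [ 0.5325   0.1325   0.2425]
  [ 0.0775   0.5650   0.2600]
  [ 0.0900   0.2150   0.5225]
(I − A)⁻¹ = adj(I−A) / det(I−A) ≈
  [   1.5576     0.3876     0.7093]
  [   0.2267     1.6527     0.7605]
  [   0.2633     0.6289     1.5283]
The output multiplier for sector j is the column-j sum of the Leontief inverse (I − A)⁻¹ = adj(I−A) / det(I−A).
Column 3 of adj(I−A): (0.2425, 0.2600, 0.5225); det(I−A) = 0.341875.
m_3 = (0.2425 + 0.2600 + 0.5225) / 0.341875 = 1.025 / 0.341875 ≈ 2.998.

m_3 = 2.998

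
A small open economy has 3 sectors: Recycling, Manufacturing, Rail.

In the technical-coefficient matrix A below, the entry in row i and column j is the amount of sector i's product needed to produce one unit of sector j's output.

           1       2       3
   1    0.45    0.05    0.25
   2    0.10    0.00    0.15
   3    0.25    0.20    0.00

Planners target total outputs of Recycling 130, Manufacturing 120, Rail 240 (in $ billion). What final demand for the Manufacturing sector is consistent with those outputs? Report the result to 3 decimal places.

d_2 = 71.000

I − A =
  [   0.55    -0.05    -0.25]
  [  -0.10     1.00    -0.15]
  [  -0.25    -0.20     1.00]
d = (I − A) x:
  d_1 = (+0.55)·130 + (-0.05)·120 + (-0.25)·240 = 5.500
  d_2 = (-0.10)·130 + (+1.00)·120 + (-0.15)·240 = 71.000
  d_3 = (-0.25)·130 + (-0.20)·120 + (+1.00)·240 = 183.500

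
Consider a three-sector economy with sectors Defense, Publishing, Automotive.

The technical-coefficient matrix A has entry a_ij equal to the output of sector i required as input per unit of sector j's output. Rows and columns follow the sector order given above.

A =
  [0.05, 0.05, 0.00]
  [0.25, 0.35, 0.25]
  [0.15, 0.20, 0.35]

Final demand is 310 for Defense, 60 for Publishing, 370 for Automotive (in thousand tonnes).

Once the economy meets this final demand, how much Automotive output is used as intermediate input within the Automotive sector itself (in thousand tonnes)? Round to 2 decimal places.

I − A =
  [   0.95    -0.05     0.00]
  [  -0.25     0.65    -0.25]
  [  -0.15    -0.20     0.65]
Cofactors of I−A, C_ij = (−1)^(i+j)·(minor ij) (rows/columns in the sector order above):
  C_11 = (0.65)(0.65) − (-0.25)(-0.20) = 0.3725
  C_12 = −[(-0.25)(0.65) − (-0.25)(-0.15)] = 0.2000
  C_13 = (-0.25)(-0.20) − (0.65)(-0.15) = 0.1475
  C_21 = −[(-0.05)(0.65) − (0.00)(-0.20)] = 0.0325
  C_22 = (0.95)(0.65) − (0.00)(-0.15) = 0.6175
  C_23 = −[(0.95)(-0.20) − (-0.05)(-0.15)] = 0.1975
  C_31 = (-0.05)(-0.25) − (0.00)(0.65) = 0.0125
  C_32 = −[(0.95)(-0.25) − (0.00)(-0.25)] = 0.2375
  C_33 = (0.95)(0.65) − (-0.05)(-0.25) = 0.6050
det(I−A) = Σ_j (I−A)_1j·C_1j = (0.95)(0.3725) + (-0.05)(0.2000) + (0.00)(0.1475) = 0.343875
adj(I−A) = Cᵀ =
  [ 0.3725   0.0325   0.0125]
  [ 0.2000   0.6175   0.2375]
  [ 0.1475   0.1975   0.6050]
(I − A)⁻¹ = adj(I−A) / det(I−A) ≈
  [   1.0832     0.0945     0.0364]
  [   0.5816     1.7957     0.6907]
  [   0.4289     0.5743     1.7594]
First solve x = (I − A)⁻¹ d = adj(I−A)·d / det(I−A); in particular x_3 = (0.1475·310 + 0.1975·60 + 0.6050·370) / 0.343875 = 281.425 / 0.343875 ≈ 818.3933.
Intermediate flow from 3 to 3: z_33 = a_33 · x_3 = 0.35 × 281.425 / 0.343875 = 98.49875 / 0.343875 ≈ 286.44.

z_33 = 286.44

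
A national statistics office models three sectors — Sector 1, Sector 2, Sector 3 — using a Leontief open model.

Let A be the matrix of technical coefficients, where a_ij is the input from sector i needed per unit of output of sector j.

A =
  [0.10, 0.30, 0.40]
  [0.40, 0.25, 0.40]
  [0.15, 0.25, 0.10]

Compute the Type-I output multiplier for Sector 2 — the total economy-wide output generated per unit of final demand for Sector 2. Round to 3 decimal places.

I − A =
  [   0.90    -0.30    -0.40]
  [  -0.40     0.75    -0.40]
  [  -0.15    -0.25     0.90]
Cofactors of I−A, C_ij = (−1)^(i+j)·(minor ij) (rows/columns in the sector order above):
  C_11 = (0.75)(0.90) − (-0.40)(-0.25) = 0.5750
  C_12 = −[(-0.40)(0.90) − (-0.40)(-0.15)] = 0.4200
  C_13 = (-0.40)(-0.25) − (0.75)(-0.15) = 0.2125
  C_21 = −[(-0.30)(0.90) − (-0.40)(-0.25)] = 0.3700
  C_22 = (0.90)(0.90) − (-0.40)(-0.15) = 0.7500
  C_23 = −[(0.90)(-0.25) − (-0.30)(-0.15)] = 0.2700
  C_31 = (-0.30)(-0.40) − (-0.40)(0.75) = 0.4200
  C_32 = −[(0.90)(-0.40) − (-0.40)(-0.40)] = 0.5200
  C_33 = (0.90)(0.75) − (-0.30)(-0.40) = 0.5550
det(I−A) = Σ_j (I−A)_1j·C_1j = (0.90)(0.5750) + (-0.30)(0.4200) + (-0.40)(0.2125) = 0.3065
adj(I−A) = Cᵀ =
  [ 0.5750   0.3700   0.4200]
  [ 0.4200   0.7500   0.5200]
  [ 0.2125   0.2700   0.5550]
(I − A)⁻¹ = adj(I−A) / det(I−A) ≈
  [   1.8760     1.2072     1.3703]
  [   1.3703     2.4470     1.6966]
  [   0.6933     0.8809     1.8108]
The output multiplier for sector j is the column-j sum of the Leontief inverse (I − A)⁻¹ = adj(I−A) / det(I−A).
Column 2 of adj(I−A): (0.3700, 0.7500, 0.2700); det(I−A) = 0.3065.
m_2 = (0.3700 + 0.7500 + 0.2700) / 0.3065 = 1.39 / 0.3065 ≈ 4.535.

m_2 = 4.535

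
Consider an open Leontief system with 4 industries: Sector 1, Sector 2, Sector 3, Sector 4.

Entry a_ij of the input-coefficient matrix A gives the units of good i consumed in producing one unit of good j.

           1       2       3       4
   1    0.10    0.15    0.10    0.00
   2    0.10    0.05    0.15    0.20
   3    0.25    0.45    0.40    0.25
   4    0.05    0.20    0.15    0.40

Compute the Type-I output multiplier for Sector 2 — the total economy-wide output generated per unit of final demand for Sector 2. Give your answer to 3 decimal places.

I − A =
  [   0.90    -0.15    -0.10     0.00]
  [  -0.10     0.95    -0.15    -0.20]
  [  -0.25    -0.45     0.60    -0.25]
  [  -0.05    -0.20    -0.15     0.60]
Compute the cofactors C_ij = (−1)^(i+j)·(3×3 minor ij) of I−A; the adjugate is their transpose:
adj(I−A) = Cᵀ =
  [ 0.220875   0.080375   0.071000   0.056375]
  [ 0.070125   0.274000   0.115000   0.139250]
  [ 0.180875   0.312375   0.466500   0.298500]
  [ 0.087000   0.176125   0.160875   0.409375]
det(I−A) = Σ_j (I−A)_1j·C_1j = (0.90)(0.220875) + (-0.15)(0.070125) + (-0.10)(0.180875) + (0.00)(0.087000) = 0.17018125
(I − A)⁻¹ = adj(I−A) / det(I−A) ≈
  [   1.2979     0.4723     0.4172     0.3313]
  [   0.4121     1.6100     0.6758     0.8182]
  [   1.0628     1.8355     2.7412     1.7540]
  [   0.5112     1.0349     0.9453     2.4055]
The output multiplier for sector j is the column-j sum of the Leontief inverse (I − A)⁻¹ = adj(I−A) / det(I−A).
Column 2 of adj(I−A): (0.080375, 0.274000, 0.312375, 0.176125); det(I−A) = 0.17018125.
m_2 = (0.080375 + 0.274000 + 0.312375 + 0.176125) / 0.17018125 = 0.842875 / 0.17018125 ≈ 4.953.

m_2 = 4.953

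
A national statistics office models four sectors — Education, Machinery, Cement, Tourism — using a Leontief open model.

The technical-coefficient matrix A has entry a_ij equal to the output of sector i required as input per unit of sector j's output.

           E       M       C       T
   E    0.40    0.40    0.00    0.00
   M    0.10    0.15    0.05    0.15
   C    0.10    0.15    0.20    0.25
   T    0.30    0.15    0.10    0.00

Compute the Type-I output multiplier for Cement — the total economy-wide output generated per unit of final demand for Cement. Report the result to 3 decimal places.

I − A =
  [   0.60    -0.40     0.00     0.00]
  [  -0.10     0.85    -0.05    -0.15]
  [  -0.10    -0.15     0.80    -0.25]
  [  -0.30    -0.15    -0.10     1.00]
Compute the cofactors C_ij = (−1)^(i+j)·(3×3 minor ij) of I−A; the adjugate is their transpose:
adj(I−A) = Cᵀ =
  [ 0.629125   0.310000   0.026000   0.053000]
  [ 0.123750   0.465000   0.039000   0.079500]
  [ 0.172000   0.182500   0.438500   0.137000]
  [ 0.224500   0.181000   0.057500   0.369500]
det(I−A) = Σ_j (I−A)_1j·C_1j = (0.60)(0.629125) + (-0.40)(0.123750) + (0.00)(0.172000) + (0.00)(0.224500) = 0.327975
(I − A)⁻¹ = adj(I−A) / det(I−A) ≈
  [   1.9182     0.9452     0.0793     0.1616]
  [   0.3773     1.4178     0.1189     0.2424]
  [   0.5244     0.5564     1.3370     0.4177]
  [   0.6845     0.5519     0.1753     1.1266]
The output multiplier for sector j is the column-j sum of the Leontief inverse (I − A)⁻¹ = adj(I−A) / det(I−A).
Column C of adj(I−A): (0.026000, 0.039000, 0.438500, 0.057500); det(I−A) = 0.327975.
m_C = (0.026000 + 0.039000 + 0.438500 + 0.057500) / 0.327975 = 0.561 / 0.327975 ≈ 1.710.

m_C = 1.710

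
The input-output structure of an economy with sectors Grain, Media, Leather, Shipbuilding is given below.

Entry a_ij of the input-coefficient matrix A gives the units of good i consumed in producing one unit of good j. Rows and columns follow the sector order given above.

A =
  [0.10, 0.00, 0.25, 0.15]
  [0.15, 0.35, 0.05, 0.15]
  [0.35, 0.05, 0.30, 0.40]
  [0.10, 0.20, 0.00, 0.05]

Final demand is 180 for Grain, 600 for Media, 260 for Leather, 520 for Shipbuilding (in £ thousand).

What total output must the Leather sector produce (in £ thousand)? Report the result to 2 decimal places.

x_3 = 1364.92

I − A =
  [   0.90     0.00    -0.25    -0.15]
  [  -0.15     0.65    -0.05    -0.15]
  [  -0.35    -0.05     0.70    -0.40]
  [  -0.10    -0.20     0.00     0.95]
Compute the cofactors C_ij = (−1)^(i+j)·(3×3 minor ij) of I−A; the adjugate is their transpose:
adj(I−A) = Cᵀ =
  [ 0.404875   0.052875   0.148375   0.134750]
  [ 0.128875   0.494875   0.081375   0.132750]
  [ 0.251500   0.124500   0.514500   0.276000]
  [ 0.069750   0.109750   0.032750   0.348500]
det(I−A) = Σ_j (I−A)_1j·C_1j = (0.90)(0.404875) + (0.00)(0.128875) + (-0.25)(0.251500) + (-0.15)(0.069750) = 0.29105
(I − A)⁻¹ = adj(I−A) / det(I−A) ≈
  [   1.3911     0.1817     0.5098     0.4630]
  [   0.4428     1.7003     0.2796     0.4561]
  [   0.8641     0.4278     1.7677     0.9483]
  [   0.2396     0.3771     0.1125     1.1974]
x = (I − A)⁻¹ d = adj(I−A)·d / det(I−A), with det(I−A) = 0.29105:
  x_1 = (0.404875·180 + 0.052875·600 + 0.148375·260 + 0.134750·520) / 0.29105 = 213.25 / 0.29105 ≈ 732.69
  x_2 = (0.128875·180 + 0.494875·600 + 0.081375·260 + 0.132750·520) / 0.29105 = 410.31 / 0.29105 ≈ 1409.76
  x_3 = (0.251500·180 + 0.124500·600 + 0.514500·260 + 0.276000·520) / 0.29105 = 397.26 / 0.29105 ≈ 1364.92
  x_4 = (0.069750·180 + 0.109750·600 + 0.032750·260 + 0.348500·520) / 0.29105 = 268.14 / 0.29105 ≈ 921.29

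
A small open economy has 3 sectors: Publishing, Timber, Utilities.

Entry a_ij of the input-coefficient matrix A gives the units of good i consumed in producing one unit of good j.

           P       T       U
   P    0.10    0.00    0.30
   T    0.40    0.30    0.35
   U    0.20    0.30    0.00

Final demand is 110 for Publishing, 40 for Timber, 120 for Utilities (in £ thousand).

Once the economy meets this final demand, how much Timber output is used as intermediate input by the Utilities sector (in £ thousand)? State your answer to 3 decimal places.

z_TU = 87.978

I − A =
  [   0.90     0.00    -0.30]
  [  -0.40     0.70    -0.35]
  [  -0.20    -0.30     1.00]
Cofactors of I−A, C_ij = (−1)^(i+j)·(minor ij) (rows/columns in the sector order above):
  C_11 = (0.70)(1.00) − (-0.35)(-0.30) = 0.5950
  C_12 = −[(-0.40)(1.00) − (-0.35)(-0.20)] = 0.4700
  C_13 = (-0.40)(-0.30) − (0.70)(-0.20) = 0.2600
  C_21 = −[(0.00)(1.00) − (-0.30)(-0.30)] = 0.0900
  C_22 = (0.90)(1.00) − (-0.30)(-0.20) = 0.8400
  C_23 = −[(0.90)(-0.30) − (0.00)(-0.20)] = 0.2700
  C_31 = (0.00)(-0.35) − (-0.30)(0.70) = 0.2100
  C_32 = −[(0.90)(-0.35) − (-0.30)(-0.40)] = 0.4350
  C_33 = (0.90)(0.70) − (0.00)(-0.40) = 0.6300
det(I−A) = Σ_j (I−A)_1j·C_1j = (0.90)(0.5950) + (0.00)(0.4700) + (-0.30)(0.2600) = 0.4575
adj(I−A) = Cᵀ =
  [ 0.5950   0.0900   0.2100]
  [ 0.4700   0.8400   0.4350]
  [ 0.2600   0.2700   0.6300]
(I − A)⁻¹ = adj(I−A) / det(I−A) ≈
  [   1.3005     0.1967     0.4590]
  [   1.0273     1.8361     0.9508]
  [   0.5683     0.5902     1.3770]
First solve x = (I − A)⁻¹ d = adj(I−A)·d / det(I−A); in particular x_U = (0.2600·110 + 0.2700·40 + 0.6300·120) / 0.4575 = 115.00 / 0.4575 ≈ 251.36612.
Intermediate flow from T to U: z_TU = a_TU · x_U = 0.35 × 115.00 / 0.4575 = 40.25 / 0.4575 ≈ 87.978.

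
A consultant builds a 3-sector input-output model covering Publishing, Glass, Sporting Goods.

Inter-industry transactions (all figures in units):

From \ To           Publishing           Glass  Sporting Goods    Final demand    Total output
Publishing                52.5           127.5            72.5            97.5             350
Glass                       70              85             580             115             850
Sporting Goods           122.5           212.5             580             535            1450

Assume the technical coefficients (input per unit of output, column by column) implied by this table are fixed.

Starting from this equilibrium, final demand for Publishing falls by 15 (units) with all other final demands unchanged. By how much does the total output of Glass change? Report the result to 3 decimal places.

Δx_G = -12.313

Technical coefficients a_ij = z_ij / X_j:
  a_PP = 52.5/350 = 0.15, a_GP = 70/350 = 0.20, a_SP = 122.5/350 = 0.35
  a_PG = 127.5/850 = 0.15, a_GG = 85/850 = 0.10, a_SG = 212.5/850 = 0.25
  a_PS = 72.5/1450 = 0.05, a_GS = 580/1450 = 0.40, a_SS = 580/1450 = 0.40
I − A =
  [   0.85    -0.15    -0.05]
  [  -0.20     0.90    -0.40]
  [  -0.35    -0.25     0.60]
Cofactors of I−A, C_ij = (−1)^(i+j)·(minor ij) (rows/columns in the sector order above):
  C_11 = (0.90)(0.60) − (-0.40)(-0.25) = 0.4400
  C_12 = −[(-0.20)(0.60) − (-0.40)(-0.35)] = 0.2600
  C_13 = (-0.20)(-0.25) − (0.90)(-0.35) = 0.3650
  C_21 = −[(-0.15)(0.60) − (-0.05)(-0.25)] = 0.1025
  C_22 = (0.85)(0.60) − (-0.05)(-0.35) = 0.4925
  C_23 = −[(0.85)(-0.25) − (-0.15)(-0.35)] = 0.2650
  C_31 = (-0.15)(-0.40) − (-0.05)(0.90) = 0.1050
  C_32 = −[(0.85)(-0.40) − (-0.05)(-0.20)] = 0.3500
  C_33 = (0.85)(0.90) − (-0.15)(-0.20) = 0.7350
det(I−A) = Σ_j (I−A)_1j·C_1j = (0.85)(0.4400) + (-0.15)(0.2600) + (-0.05)(0.3650) = 0.31675
adj(I−A) = Cᵀ =
  [ 0.4400   0.1025   0.1050]
  [ 0.2600   0.4925   0.3500]
  [ 0.3650   0.2650   0.7350]
(I − A)⁻¹ = adj(I−A) / det(I−A) ≈
  [   1.3891     0.3236     0.3315]
  [   0.8208     1.5549     1.1050]
  [   1.1523     0.8366     2.3204]
Δx = (I − A)⁻¹ Δd with Δd having -15 in the Publishing component and 0 elsewhere.
So Δx_G = L_GP · (-15), where L_GP = adj(I−A)_GP / det(I−A) = 0.2600 / 0.31675.
Δx_G = 0.2600 × (-15) / 0.31675 = -3.90 / 0.31675 ≈ -12.313.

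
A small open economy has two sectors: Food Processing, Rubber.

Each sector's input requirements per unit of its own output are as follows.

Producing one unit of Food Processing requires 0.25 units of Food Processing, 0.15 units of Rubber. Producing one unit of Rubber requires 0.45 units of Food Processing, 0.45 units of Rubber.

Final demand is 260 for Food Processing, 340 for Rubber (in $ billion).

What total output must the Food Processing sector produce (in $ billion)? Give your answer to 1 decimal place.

x_1 = 858.0

I − A =
  [   0.75    -0.45]
  [  -0.15     0.55]
det(I−A) = (0.75)(0.55) − (-0.45)(-0.15) = 0.3450
adj(I−A) = [[0.55, 0.45], [0.15, 0.75]]
(I − A)⁻¹ = adj(I−A) / det(I−A) ≈
  [   1.5942     1.3043]
  [   0.4348     2.1739]
x = (I − A)⁻¹ d = adj(I−A)·d / det(I−A), with det(I−A) = 0.3450:
  x_1 = (0.55·260 + 0.45·340) / 0.3450 = 296.00 / 0.3450 ≈ 858.0
  x_2 = (0.15·260 + 0.75·340) / 0.3450 = 294.00 / 0.3450 ≈ 852.2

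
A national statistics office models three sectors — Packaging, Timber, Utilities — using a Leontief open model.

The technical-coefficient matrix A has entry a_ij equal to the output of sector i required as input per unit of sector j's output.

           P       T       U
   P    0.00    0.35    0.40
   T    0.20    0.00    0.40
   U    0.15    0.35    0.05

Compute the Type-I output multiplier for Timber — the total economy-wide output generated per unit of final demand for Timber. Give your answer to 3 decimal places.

I − A =
  [   1.00    -0.35    -0.40]
  [  -0.20     1.00    -0.40]
  [  -0.15    -0.35     0.95]
Cofactors of I−A, C_ij = (−1)^(i+j)·(minor ij) (rows/columns in the sector order above):
  C_11 = (1.00)(0.95) − (-0.40)(-0.35) = 0.8100
  C_12 = −[(-0.20)(0.95) − (-0.40)(-0.15)] = 0.2500
  C_13 = (-0.20)(-0.35) − (1.00)(-0.15) = 0.2200
  C_21 = −[(-0.35)(0.95) − (-0.40)(-0.35)] = 0.4725
  C_22 = (1.00)(0.95) − (-0.40)(-0.15) = 0.8900
  C_23 = −[(1.00)(-0.35) − (-0.35)(-0.15)] = 0.4025
  C_31 = (-0.35)(-0.40) − (-0.40)(1.00) = 0.5400
  C_32 = −[(1.00)(-0.40) − (-0.40)(-0.20)] = 0.4800
  C_33 = (1.00)(1.00) − (-0.35)(-0.20) = 0.9300
det(I−A) = Σ_j (I−A)_1j·C_1j = (1.00)(0.8100) + (-0.35)(0.2500) + (-0.40)(0.2200) = 0.6345
adj(I−A) = Cᵀ =
  [ 0.8100   0.4725   0.5400]
  [ 0.2500   0.8900   0.4800]
  [ 0.2200   0.4025   0.9300]
(I − A)⁻¹ = adj(I−A) / det(I−A) ≈
  [   1.2766     0.7447     0.8511]
  [   0.3940     1.4027     0.7565]
  [   0.3467     0.6344     1.4657]
The output multiplier for sector j is the column-j sum of the Leontief inverse (I − A)⁻¹ = adj(I−A) / det(I−A).
Column T of adj(I−A): (0.4725, 0.8900, 0.4025); det(I−A) = 0.6345.
m_T = (0.4725 + 0.8900 + 0.4025) / 0.6345 = 1.765 / 0.6345 ≈ 2.782.

m_T = 2.782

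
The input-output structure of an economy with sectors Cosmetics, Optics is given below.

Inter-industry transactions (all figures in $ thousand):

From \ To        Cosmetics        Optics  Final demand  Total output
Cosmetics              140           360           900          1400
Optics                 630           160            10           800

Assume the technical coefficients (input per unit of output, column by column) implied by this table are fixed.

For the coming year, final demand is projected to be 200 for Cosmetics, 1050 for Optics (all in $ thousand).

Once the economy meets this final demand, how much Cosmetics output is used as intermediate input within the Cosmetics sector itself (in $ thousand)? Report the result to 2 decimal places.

z_11 = 122.22

Technical coefficients a_ij = z_ij / X_j:
  a_11 = 140/1400 = 0.10, a_21 = 630/1400 = 0.45
  a_12 = 360/800 = 0.45, a_22 = 160/800 = 0.20
I − A =
  [   0.90    -0.45]
  [  -0.45     0.80]
det(I−A) = (0.90)(0.80) − (-0.45)(-0.45) = 0.5175
adj(I−A) = [[0.80, 0.45], [0.45, 0.90]]
(I − A)⁻¹ = adj(I−A) / det(I−A) ≈
  [   1.5459     0.8696]
  [   0.8696     1.7391]
First solve x = (I − A)⁻¹ d = adj(I−A)·d / det(I−A); in particular x_1 = (0.80·200 + 0.45·1050) / 0.5175 = 632.50 / 0.5175 ≈ 1222.2222.
Intermediate flow from 1 to 1: z_11 = a_11 · x_1 = 0.10 × 632.50 / 0.5175 = 63.25 / 0.5175 ≈ 122.22.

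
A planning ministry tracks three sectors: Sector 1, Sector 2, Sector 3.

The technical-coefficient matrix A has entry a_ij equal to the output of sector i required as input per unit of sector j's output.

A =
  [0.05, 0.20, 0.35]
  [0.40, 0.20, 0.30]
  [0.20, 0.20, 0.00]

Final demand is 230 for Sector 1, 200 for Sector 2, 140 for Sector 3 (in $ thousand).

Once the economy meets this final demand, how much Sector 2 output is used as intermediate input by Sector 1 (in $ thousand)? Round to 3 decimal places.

I − A =
  [   0.95    -0.20    -0.35]
  [  -0.40     0.80    -0.30]
  [  -0.20    -0.20     1.00]
Cofactors of I−A, C_ij = (−1)^(i+j)·(minor ij) (rows/columns in the sector order above):
  C_11 = (0.80)(1.00) − (-0.30)(-0.20) = 0.7400
  C_12 = −[(-0.40)(1.00) − (-0.30)(-0.20)] = 0.4600
  C_13 = (-0.40)(-0.20) − (0.80)(-0.20) = 0.2400
  C_21 = −[(-0.20)(1.00) − (-0.35)(-0.20)] = 0.2700
  C_22 = (0.95)(1.00) − (-0.35)(-0.20) = 0.8800
  C_23 = −[(0.95)(-0.20) − (-0.20)(-0.20)] = 0.2300
  C_31 = (-0.20)(-0.30) − (-0.35)(0.80) = 0.3400
  C_32 = −[(0.95)(-0.30) − (-0.35)(-0.40)] = 0.4250
  C_33 = (0.95)(0.80) − (-0.20)(-0.40) = 0.6800
det(I−A) = Σ_j (I−A)_1j·C_1j = (0.95)(0.7400) + (-0.20)(0.4600) + (-0.35)(0.2400) = 0.5270
adj(I−A) = Cᵀ =
  [ 0.7400   0.2700   0.3400]
  [ 0.4600   0.8800   0.4250]
  [ 0.2400   0.2300   0.6800]
(I − A)⁻¹ = adj(I−A) / det(I−A) ≈
  [   1.4042     0.5123     0.6452]
  [   0.8729     1.6698     0.8065]
  [   0.4554     0.4364     1.2903]
First solve x = (I − A)⁻¹ d = adj(I−A)·d / det(I−A); in particular x_1 = (0.7400·230 + 0.2700·200 + 0.3400·140) / 0.5270 = 271.80 / 0.5270 ≈ 515.74953.
Intermediate flow from 2 to 1: z_21 = a_21 · x_1 = 0.40 × 271.80 / 0.5270 = 108.72 / 0.5270 ≈ 206.300.

z_21 = 206.300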